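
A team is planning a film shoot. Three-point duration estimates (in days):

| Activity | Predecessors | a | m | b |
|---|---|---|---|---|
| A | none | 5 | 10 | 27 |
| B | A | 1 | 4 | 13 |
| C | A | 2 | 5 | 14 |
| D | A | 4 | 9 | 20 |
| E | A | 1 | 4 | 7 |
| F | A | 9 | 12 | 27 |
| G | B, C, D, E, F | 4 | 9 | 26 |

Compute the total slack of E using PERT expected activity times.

10 days

te_A = (5 + 4·10 + 27)/6 = 72/6 = 12
te_B = (1 + 4·4 + 13)/6 = 30/6 = 5
te_C = (2 + 4·5 + 14)/6 = 36/6 = 6
te_D = (4 + 4·9 + 20)/6 = 60/6 = 10
te_E = (1 + 4·4 + 7)/6 = 24/6 = 4
te_F = (9 + 4·12 + 27)/6 = 84/6 = 14
te_G = (4 + 4·9 + 26)/6 = 66/6 = 11

Forward pass:
ES_A = 0; EF_A = 12
ES_B = 12; EF_B = 12+5 = 17
ES_C = 12; EF_C = 12+6 = 18
ES_D = 12; EF_D = 12+10 = 22
ES_E = 12; EF_E = 12+4 = 16
ES_F = 12; EF_F = 12+14 = 26
ES_G = max(EF_B=17, EF_C=18, EF_D=22, EF_E=16, EF_F=26) = 26; EF_G = 26+11 = 37
Expected project duration μ = 37 days. Critical path: A → F → G.

Backward pass:
LF_G = 37; LS_G = 37−11 = 26
LF_F = LS_G = 26; LS_F = 26−14 = 12
LF_E = LS_G = 26; LS_E = 26−4 = 22
LF_D = LS_G = 26; LS_D = 26−10 = 16
LF_C = LS_G = 26; LS_C = 26−6 = 20
LF_B = LS_G = 26; LS_B = 26−5 = 21
LF_A = min(LS_B=21, LS_C=20, LS_D=16, LS_E=22, LS_F=12) = 12; LS_A = 12−12 = 0
Slack_E = LS_E − ES_E = 22 − 12 = 10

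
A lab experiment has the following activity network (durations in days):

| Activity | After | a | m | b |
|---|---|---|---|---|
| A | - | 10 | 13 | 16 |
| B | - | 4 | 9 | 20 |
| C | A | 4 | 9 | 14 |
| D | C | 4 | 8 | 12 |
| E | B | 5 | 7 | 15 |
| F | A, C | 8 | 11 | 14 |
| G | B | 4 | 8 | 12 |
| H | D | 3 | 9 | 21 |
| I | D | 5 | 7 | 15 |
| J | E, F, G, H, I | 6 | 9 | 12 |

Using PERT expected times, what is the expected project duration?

49 days

te_A = (10 + 4·13 + 16)/6 = 78/6 = 13
te_B = (4 + 4·9 + 20)/6 = 60/6 = 10
te_C = (4 + 4·9 + 14)/6 = 54/6 = 9
te_D = (4 + 4·8 + 12)/6 = 48/6 = 8
te_E = (5 + 4·7 + 15)/6 = 48/6 = 8
te_F = (8 + 4·11 + 14)/6 = 66/6 = 11
te_G = (4 + 4·8 + 12)/6 = 48/6 = 8
te_H = (3 + 4·9 + 21)/6 = 60/6 = 10
te_I = (5 + 4·7 + 15)/6 = 48/6 = 8
te_J = (6 + 4·9 + 12)/6 = 54/6 = 9

Forward pass:
ES_A = 0; EF_A = 13
ES_B = 0; EF_B = 10
ES_C = 13; EF_C = 13+9 = 22
ES_D = 22; EF_D = 22+8 = 30
ES_E = 10; EF_E = 10+8 = 18
ES_F = max(EF_A=13, EF_C=22) = 22; EF_F = 22+11 = 33
ES_G = 10; EF_G = 10+8 = 18
ES_H = 30; EF_H = 30+10 = 40
ES_I = 30; EF_I = 30+8 = 38
ES_J = max(EF_E=18, EF_F=33, EF_G=18, EF_H=40, EF_I=38) = 40; EF_J = 40+9 = 49
Expected project duration μ = 49 days. Critical path: A → C → D → H → J.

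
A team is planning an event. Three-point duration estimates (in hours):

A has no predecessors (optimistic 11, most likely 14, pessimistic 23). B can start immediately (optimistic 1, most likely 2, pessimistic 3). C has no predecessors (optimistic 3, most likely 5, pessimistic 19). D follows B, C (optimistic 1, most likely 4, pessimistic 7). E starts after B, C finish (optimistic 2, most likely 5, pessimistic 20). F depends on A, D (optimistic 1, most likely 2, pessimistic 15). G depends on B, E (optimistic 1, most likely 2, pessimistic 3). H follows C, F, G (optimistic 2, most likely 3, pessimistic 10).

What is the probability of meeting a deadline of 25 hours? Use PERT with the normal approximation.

te_A = (11 + 4·14 + 23)/6 = 90/6 = 15; σ²_A = ((23−11)/6)² = 4.000
te_B = (1 + 4·2 + 3)/6 = 12/6 = 2; σ²_B = ((3−1)/6)² = 0.111
te_C = (3 + 4·5 + 19)/6 = 42/6 = 7; σ²_C = ((19−3)/6)² = 7.111
te_D = (1 + 4·4 + 7)/6 = 24/6 = 4; σ²_D = ((7−1)/6)² = 1.000
te_E = (2 + 4·5 + 20)/6 = 42/6 = 7; σ²_E = ((20−2)/6)² = 9.000
te_F = (1 + 4·2 + 15)/6 = 24/6 = 4; σ²_F = ((15−1)/6)² = 5.444
te_G = (1 + 4·2 + 3)/6 = 12/6 = 2; σ²_G = ((3−1)/6)² = 0.111
te_H = (2 + 4·3 + 10)/6 = 24/6 = 4; σ²_H = ((10−2)/6)² = 1.778

Forward pass:
ES_A = 0; EF_A = 15
ES_B = 0; EF_B = 2
ES_C = 0; EF_C = 7
ES_D = max(EF_B=2, EF_C=7) = 7; EF_D = 7+4 = 11
ES_E = max(EF_B=2, EF_C=7) = 7; EF_E = 7+7 = 14
ES_F = max(EF_A=15, EF_D=11) = 15; EF_F = 15+4 = 19
ES_G = max(EF_B=2, EF_E=14) = 14; EF_G = 14+2 = 16
ES_H = max(EF_C=7, EF_F=19, EF_G=16) = 19; EF_H = 19+4 = 23
Expected project duration μ = 23 hours. Critical path: A → F → H.

Variance along critical path = 4.000 + 5.444 + 1.778 = 11.222; σ = √11.222 = 3.350 hours.
Z = (25 − 23) / 3.350 = 0.597
P(T ≤ 25) = Φ(0.597) ≈ 0.725

0.725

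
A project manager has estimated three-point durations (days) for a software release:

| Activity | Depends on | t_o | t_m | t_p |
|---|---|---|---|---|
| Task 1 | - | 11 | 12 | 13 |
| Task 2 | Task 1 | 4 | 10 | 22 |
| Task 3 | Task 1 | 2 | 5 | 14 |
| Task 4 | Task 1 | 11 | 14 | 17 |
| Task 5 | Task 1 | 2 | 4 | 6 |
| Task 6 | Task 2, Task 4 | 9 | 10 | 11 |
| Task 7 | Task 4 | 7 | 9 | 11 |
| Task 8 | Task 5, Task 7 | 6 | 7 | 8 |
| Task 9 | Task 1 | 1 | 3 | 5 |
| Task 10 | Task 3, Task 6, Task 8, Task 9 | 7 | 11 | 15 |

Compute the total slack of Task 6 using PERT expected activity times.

6 days

te_Task 1 = (11 + 4·12 + 13)/6 = 72/6 = 12
te_Task 2 = (4 + 4·10 + 22)/6 = 66/6 = 11
te_Task 3 = (2 + 4·5 + 14)/6 = 36/6 = 6
te_Task 4 = (11 + 4·14 + 17)/6 = 84/6 = 14
te_Task 5 = (2 + 4·4 + 6)/6 = 24/6 = 4
te_Task 6 = (9 + 4·10 + 11)/6 = 60/6 = 10
te_Task 7 = (7 + 4·9 + 11)/6 = 54/6 = 9
te_Task 8 = (6 + 4·7 + 8)/6 = 42/6 = 7
te_Task 9 = (1 + 4·3 + 5)/6 = 18/6 = 3
te_Task 10 = (7 + 4·11 + 15)/6 = 66/6 = 11

Forward pass:
ES_Task 1 = 0; EF_Task 1 = 12
ES_Task 2 = 12; EF_Task 2 = 12+11 = 23
ES_Task 3 = 12; EF_Task 3 = 12+6 = 18
ES_Task 4 = 12; EF_Task 4 = 12+14 = 26
ES_Task 5 = 12; EF_Task 5 = 12+4 = 16
ES_Task 6 = max(EF_Task 2=23, EF_Task 4=26) = 26; EF_Task 6 = 26+10 = 36
ES_Task 7 = 26; EF_Task 7 = 26+9 = 35
ES_Task 8 = max(EF_Task 5=16, EF_Task 7=35) = 35; EF_Task 8 = 35+7 = 42
ES_Task 9 = 12; EF_Task 9 = 12+3 = 15
ES_Task 10 = max(EF_Task 3=18, EF_Task 6=36, EF_Task 8=42, EF_Task 9=15) = 42; EF_Task 10 = 42+11 = 53
Expected project duration μ = 53 days. Critical path: Task 1 → Task 4 → Task 7 → Task 8 → Task 10.

Backward pass:
LF_Task 10 = 53; LS_Task 10 = 53−11 = 42
LF_Task 9 = LS_Task 10 = 42; LS_Task 9 = 42−3 = 39
LF_Task 8 = LS_Task 10 = 42; LS_Task 8 = 42−7 = 35
LF_Task 7 = LS_Task 8 = 35; LS_Task 7 = 35−9 = 26
LF_Task 6 = LS_Task 10 = 42; LS_Task 6 = 42−10 = 32
LF_Task 5 = LS_Task 8 = 35; LS_Task 5 = 35−4 = 31
LF_Task 4 = min(LS_Task 6=32, LS_Task 7=26) = 26; LS_Task 4 = 26−14 = 12
LF_Task 3 = LS_Task 10 = 42; LS_Task 3 = 42−6 = 36
LF_Task 2 = LS_Task 6 = 32; LS_Task 2 = 32−11 = 21
LF_Task 1 = min(LS_Task 2=21, LS_Task 3=36, LS_Task 4=12, LS_Task 5=31, LS_Task 9=39) = 12; LS_Task 1 = 12−12 = 0
Slack_Task 6 = LS_Task 6 − ES_Task 6 = 32 − 26 = 6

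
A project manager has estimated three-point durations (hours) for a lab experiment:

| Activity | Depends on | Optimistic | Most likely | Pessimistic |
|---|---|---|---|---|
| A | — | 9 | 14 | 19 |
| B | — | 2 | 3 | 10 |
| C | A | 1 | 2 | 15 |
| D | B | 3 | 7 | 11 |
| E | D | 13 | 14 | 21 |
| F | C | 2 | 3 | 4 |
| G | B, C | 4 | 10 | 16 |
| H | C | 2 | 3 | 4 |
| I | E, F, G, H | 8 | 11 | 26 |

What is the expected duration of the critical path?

te_A = (9 + 4·14 + 19)/6 = 84/6 = 14
te_B = (2 + 4·3 + 10)/6 = 24/6 = 4
te_C = (1 + 4·2 + 15)/6 = 24/6 = 4
te_D = (3 + 4·7 + 11)/6 = 42/6 = 7
te_E = (13 + 4·14 + 21)/6 = 90/6 = 15
te_F = (2 + 4·3 + 4)/6 = 18/6 = 3
te_G = (4 + 4·10 + 16)/6 = 60/6 = 10
te_H = (2 + 4·3 + 4)/6 = 18/6 = 3
te_I = (8 + 4·11 + 26)/6 = 78/6 = 13

Forward pass:
ES_A = 0; EF_A = 14
ES_B = 0; EF_B = 4
ES_C = 14; EF_C = 14+4 = 18
ES_D = 4; EF_D = 4+7 = 11
ES_E = 11; EF_E = 11+15 = 26
ES_F = 18; EF_F = 18+3 = 21
ES_G = max(EF_B=4, EF_C=18) = 18; EF_G = 18+10 = 28
ES_H = 18; EF_H = 18+3 = 21
ES_I = max(EF_E=26, EF_F=21, EF_G=28, EF_H=21) = 28; EF_I = 28+13 = 41
Expected project duration μ = 41 hours. Critical path: A → C → G → I.

41 hours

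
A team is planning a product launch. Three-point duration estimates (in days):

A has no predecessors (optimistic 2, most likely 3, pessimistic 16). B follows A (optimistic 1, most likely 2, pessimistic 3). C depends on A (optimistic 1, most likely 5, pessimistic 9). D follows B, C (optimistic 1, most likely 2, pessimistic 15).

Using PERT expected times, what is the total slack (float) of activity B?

3 days

te_A = (2 + 4·3 + 16)/6 = 30/6 = 5
te_B = (1 + 4·2 + 3)/6 = 12/6 = 2
te_C = (1 + 4·5 + 9)/6 = 30/6 = 5
te_D = (1 + 4·2 + 15)/6 = 24/6 = 4

Forward pass:
ES_A = 0; EF_A = 5
ES_B = 5; EF_B = 5+2 = 7
ES_C = 5; EF_C = 5+5 = 10
ES_D = max(EF_B=7, EF_C=10) = 10; EF_D = 10+4 = 14
Expected project duration μ = 14 days. Critical path: A → C → D.

Backward pass:
LF_D = 14; LS_D = 14−4 = 10
LF_C = LS_D = 10; LS_C = 10−5 = 5
LF_B = LS_D = 10; LS_B = 10−2 = 8
LF_A = min(LS_B=8, LS_C=5) = 5; LS_A = 5−5 = 0
Slack_B = LS_B − ES_B = 8 − 5 = 3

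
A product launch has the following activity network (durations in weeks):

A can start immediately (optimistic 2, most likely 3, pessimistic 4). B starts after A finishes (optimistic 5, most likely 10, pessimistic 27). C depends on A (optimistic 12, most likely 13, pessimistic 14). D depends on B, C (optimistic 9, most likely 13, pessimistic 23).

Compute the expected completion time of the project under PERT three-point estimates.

te_A = (2 + 4·3 + 4)/6 = 18/6 = 3
te_B = (5 + 4·10 + 27)/6 = 72/6 = 12
te_C = (12 + 4·13 + 14)/6 = 78/6 = 13
te_D = (9 + 4·13 + 23)/6 = 84/6 = 14

Forward pass:
ES_A = 0; EF_A = 3
ES_B = 3; EF_B = 3+12 = 15
ES_C = 3; EF_C = 3+13 = 16
ES_D = max(EF_B=15, EF_C=16) = 16; EF_D = 16+14 = 30
Expected project duration μ = 30 weeks. Critical path: A → C → D.

30 weeks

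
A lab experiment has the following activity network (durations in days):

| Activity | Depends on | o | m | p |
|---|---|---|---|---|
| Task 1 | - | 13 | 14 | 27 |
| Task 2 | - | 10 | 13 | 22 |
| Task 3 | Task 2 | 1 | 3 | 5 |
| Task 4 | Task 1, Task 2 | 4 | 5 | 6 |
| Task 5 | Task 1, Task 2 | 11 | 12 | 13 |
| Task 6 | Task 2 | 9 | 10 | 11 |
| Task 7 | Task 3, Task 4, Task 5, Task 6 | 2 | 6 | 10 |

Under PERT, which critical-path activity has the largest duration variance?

te_Task 1 = (13 + 4·14 + 27)/6 = 96/6 = 16; σ²_Task 1 = ((27−13)/6)² = 5.444
te_Task 2 = (10 + 4·13 + 22)/6 = 84/6 = 14; σ²_Task 2 = ((22−10)/6)² = 4.000
te_Task 3 = (1 + 4·3 + 5)/6 = 18/6 = 3; σ²_Task 3 = ((5−1)/6)² = 0.444
te_Task 4 = (4 + 4·5 + 6)/6 = 30/6 = 5; σ²_Task 4 = ((6−4)/6)² = 0.111
te_Task 5 = (11 + 4·12 + 13)/6 = 72/6 = 12; σ²_Task 5 = ((13−11)/6)² = 0.111
te_Task 6 = (9 + 4·10 + 11)/6 = 60/6 = 10; σ²_Task 6 = ((11−9)/6)² = 0.111
te_Task 7 = (2 + 4·6 + 10)/6 = 36/6 = 6; σ²_Task 7 = ((10−2)/6)² = 1.778

Forward pass:
ES_Task 1 = 0; EF_Task 1 = 16
ES_Task 2 = 0; EF_Task 2 = 14
ES_Task 3 = 14; EF_Task 3 = 14+3 = 17
ES_Task 4 = max(EF_Task 1=16, EF_Task 2=14) = 16; EF_Task 4 = 16+5 = 21
ES_Task 5 = max(EF_Task 1=16, EF_Task 2=14) = 16; EF_Task 5 = 16+12 = 28
ES_Task 6 = 14; EF_Task 6 = 14+10 = 24
ES_Task 7 = max(EF_Task 3=17, EF_Task 4=21, EF_Task 5=28, EF_Task 6=24) = 28; EF_Task 7 = 28+6 = 34
Expected project duration μ = 34 days. Critical path: Task 1 → Task 5 → Task 7.

Variances on critical path: σ²_Task 1=5.444, σ²_Task 5=0.111, σ²_Task 7=1.778.
Largest is σ²_Task 1 = 5.444.

Task 1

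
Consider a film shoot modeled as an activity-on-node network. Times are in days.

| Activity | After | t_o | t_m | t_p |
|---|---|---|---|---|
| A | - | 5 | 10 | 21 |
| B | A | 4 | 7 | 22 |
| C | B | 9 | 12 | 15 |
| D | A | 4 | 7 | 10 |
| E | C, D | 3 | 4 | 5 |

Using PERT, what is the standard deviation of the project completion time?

4.15 days

te_A = (5 + 4·10 + 21)/6 = 66/6 = 11; σ²_A = ((21−5)/6)² = 7.111
te_B = (4 + 4·7 + 22)/6 = 54/6 = 9; σ²_B = ((22−4)/6)² = 9.000
te_C = (9 + 4·12 + 15)/6 = 72/6 = 12; σ²_C = ((15−9)/6)² = 1.000
te_D = (4 + 4·7 + 10)/6 = 42/6 = 7; σ²_D = ((10−4)/6)² = 1.000
te_E = (3 + 4·4 + 5)/6 = 24/6 = 4; σ²_E = ((5−3)/6)² = 0.111

Forward pass:
ES_A = 0; EF_A = 11
ES_B = 11; EF_B = 11+9 = 20
ES_C = 20; EF_C = 20+12 = 32
ES_D = 11; EF_D = 11+7 = 18
ES_E = max(EF_C=32, EF_D=18) = 32; EF_E = 32+4 = 36
Expected project duration μ = 36 days. Critical path: A → B → C → E.

Variance along critical path = 7.111 + 9.000 + 1.000 + 0.111 = 17.222
σ = √17.222 = 4.150 days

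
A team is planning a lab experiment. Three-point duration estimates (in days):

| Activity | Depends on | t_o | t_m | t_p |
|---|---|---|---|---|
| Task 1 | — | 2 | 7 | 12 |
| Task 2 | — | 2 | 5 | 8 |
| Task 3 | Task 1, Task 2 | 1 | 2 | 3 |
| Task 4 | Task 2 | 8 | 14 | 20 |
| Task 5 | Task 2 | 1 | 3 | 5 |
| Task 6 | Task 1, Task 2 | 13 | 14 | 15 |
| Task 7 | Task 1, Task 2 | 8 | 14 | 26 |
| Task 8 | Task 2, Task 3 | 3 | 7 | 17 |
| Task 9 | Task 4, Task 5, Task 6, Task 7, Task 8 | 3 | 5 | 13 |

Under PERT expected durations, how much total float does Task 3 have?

5 days

te_Task 1 = (2 + 4·7 + 12)/6 = 42/6 = 7
te_Task 2 = (2 + 4·5 + 8)/6 = 30/6 = 5
te_Task 3 = (1 + 4·2 + 3)/6 = 12/6 = 2
te_Task 4 = (8 + 4·14 + 20)/6 = 84/6 = 14
te_Task 5 = (1 + 4·3 + 5)/6 = 18/6 = 3
te_Task 6 = (13 + 4·14 + 15)/6 = 84/6 = 14
te_Task 7 = (8 + 4·14 + 26)/6 = 90/6 = 15
te_Task 8 = (3 + 4·7 + 17)/6 = 48/6 = 8
te_Task 9 = (3 + 4·5 + 13)/6 = 36/6 = 6

Forward pass:
ES_Task 1 = 0; EF_Task 1 = 7
ES_Task 2 = 0; EF_Task 2 = 5
ES_Task 3 = max(EF_Task 1=7, EF_Task 2=5) = 7; EF_Task 3 = 7+2 = 9
ES_Task 4 = 5; EF_Task 4 = 5+14 = 19
ES_Task 5 = 5; EF_Task 5 = 5+3 = 8
ES_Task 6 = max(EF_Task 1=7, EF_Task 2=5) = 7; EF_Task 6 = 7+14 = 21
ES_Task 7 = max(EF_Task 1=7, EF_Task 2=5) = 7; EF_Task 7 = 7+15 = 22
ES_Task 8 = max(EF_Task 2=5, EF_Task 3=9) = 9; EF_Task 8 = 9+8 = 17
ES_Task 9 = max(EF_Task 4=19, EF_Task 5=8, EF_Task 6=21, EF_Task 7=22, EF_Task 8=17) = 22; EF_Task 9 = 22+6 = 28
Expected project duration μ = 28 days. Critical path: Task 1 → Task 7 → Task 9.

Backward pass:
LF_Task 9 = 28; LS_Task 9 = 28−6 = 22
LF_Task 8 = LS_Task 9 = 22; LS_Task 8 = 22−8 = 14
LF_Task 7 = LS_Task 9 = 22; LS_Task 7 = 22−15 = 7
LF_Task 6 = LS_Task 9 = 22; LS_Task 6 = 22−14 = 8
LF_Task 5 = LS_Task 9 = 22; LS_Task 5 = 22−3 = 19
LF_Task 4 = LS_Task 9 = 22; LS_Task 4 = 22−14 = 8
LF_Task 3 = LS_Task 8 = 14; LS_Task 3 = 14−2 = 12
LF_Task 2 = min(LS_Task 3=12, LS_Task 4=8, LS_Task 5=19, LS_Task 6=8, LS_Task 7=7, LS_Task 8=14) = 7; LS_Task 2 = 7−5 = 2
LF_Task 1 = min(LS_Task 3=12, LS_Task 6=8, LS_Task 7=7) = 7; LS_Task 1 = 7−7 = 0
Slack_Task 3 = LS_Task 3 − ES_Task 3 = 12 − 7 = 5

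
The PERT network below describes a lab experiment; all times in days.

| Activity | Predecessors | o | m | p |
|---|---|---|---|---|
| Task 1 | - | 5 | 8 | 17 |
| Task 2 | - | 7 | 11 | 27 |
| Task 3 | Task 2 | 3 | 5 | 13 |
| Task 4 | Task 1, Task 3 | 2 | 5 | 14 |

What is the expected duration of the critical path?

te_Task 1 = (5 + 4·8 + 17)/6 = 54/6 = 9
te_Task 2 = (7 + 4·11 + 27)/6 = 78/6 = 13
te_Task 3 = (3 + 4·5 + 13)/6 = 36/6 = 6
te_Task 4 = (2 + 4·5 + 14)/6 = 36/6 = 6

Forward pass:
ES_Task 1 = 0; EF_Task 1 = 9
ES_Task 2 = 0; EF_Task 2 = 13
ES_Task 3 = 13; EF_Task 3 = 13+6 = 19
ES_Task 4 = max(EF_Task 1=9, EF_Task 3=19) = 19; EF_Task 4 = 19+6 = 25
Expected project duration μ = 25 days. Critical path: Task 2 → Task 3 → Task 4.

25 days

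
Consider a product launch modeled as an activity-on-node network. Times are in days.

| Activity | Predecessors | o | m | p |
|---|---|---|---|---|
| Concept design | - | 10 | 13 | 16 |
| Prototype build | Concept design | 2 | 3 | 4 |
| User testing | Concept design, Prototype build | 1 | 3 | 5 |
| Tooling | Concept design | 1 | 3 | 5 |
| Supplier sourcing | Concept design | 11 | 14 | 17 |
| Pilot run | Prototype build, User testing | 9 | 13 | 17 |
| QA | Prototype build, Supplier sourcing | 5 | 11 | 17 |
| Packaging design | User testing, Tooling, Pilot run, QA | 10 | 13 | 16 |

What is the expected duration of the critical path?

te_Concept design = (10 + 4·13 + 16)/6 = 78/6 = 13
te_Prototype build = (2 + 4·3 + 4)/6 = 18/6 = 3
te_User testing = (1 + 4·3 + 5)/6 = 18/6 = 3
te_Tooling = (1 + 4·3 + 5)/6 = 18/6 = 3
te_Supplier sourcing = (11 + 4·14 + 17)/6 = 84/6 = 14
te_Pilot run = (9 + 4·13 + 17)/6 = 78/6 = 13
te_QA = (5 + 4·11 + 17)/6 = 66/6 = 11
te_Packaging design = (10 + 4·13 + 16)/6 = 78/6 = 13

Forward pass:
ES_Concept design = 0; EF_Concept design = 13
ES_Prototype build = 13; EF_Prototype build = 13+3 = 16
ES_User testing = max(EF_Concept design=13, EF_Prototype build=16) = 16; EF_User testing = 16+3 = 19
ES_Tooling = 13; EF_Tooling = 13+3 = 16
ES_Supplier sourcing = 13; EF_Supplier sourcing = 13+14 = 27
ES_Pilot run = max(EF_Prototype build=16, EF_User testing=19) = 19; EF_Pilot run = 19+13 = 32
ES_QA = max(EF_Prototype build=16, EF_Supplier sourcing=27) = 27; EF_QA = 27+11 = 38
ES_Packaging design = max(EF_User testing=19, EF_Tooling=16, EF_Pilot run=32, EF_QA=38) = 38; EF_Packaging design = 38+13 = 51
Expected project duration μ = 51 days. Critical path: Concept design → Supplier sourcing → QA → Packaging design.

51 days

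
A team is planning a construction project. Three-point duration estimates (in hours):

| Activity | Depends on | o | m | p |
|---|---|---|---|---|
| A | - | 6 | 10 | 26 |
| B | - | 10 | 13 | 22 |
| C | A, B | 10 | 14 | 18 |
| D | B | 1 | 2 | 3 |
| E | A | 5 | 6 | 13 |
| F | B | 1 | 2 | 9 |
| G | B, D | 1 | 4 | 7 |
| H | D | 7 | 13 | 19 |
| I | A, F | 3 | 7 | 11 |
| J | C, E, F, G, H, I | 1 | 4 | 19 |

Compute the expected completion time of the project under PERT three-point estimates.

35 hours

te_A = (6 + 4·10 + 26)/6 = 72/6 = 12
te_B = (10 + 4·13 + 22)/6 = 84/6 = 14
te_C = (10 + 4·14 + 18)/6 = 84/6 = 14
te_D = (1 + 4·2 + 3)/6 = 12/6 = 2
te_E = (5 + 4·6 + 13)/6 = 42/6 = 7
te_F = (1 + 4·2 + 9)/6 = 18/6 = 3
te_G = (1 + 4·4 + 7)/6 = 24/6 = 4
te_H = (7 + 4·13 + 19)/6 = 78/6 = 13
te_I = (3 + 4·7 + 11)/6 = 42/6 = 7
te_J = (1 + 4·4 + 19)/6 = 36/6 = 6

Forward pass:
ES_A = 0; EF_A = 12
ES_B = 0; EF_B = 14
ES_C = max(EF_A=12, EF_B=14) = 14; EF_C = 14+14 = 28
ES_D = 14; EF_D = 14+2 = 16
ES_E = 12; EF_E = 12+7 = 19
ES_F = 14; EF_F = 14+3 = 17
ES_G = max(EF_B=14, EF_D=16) = 16; EF_G = 16+4 = 20
ES_H = 16; EF_H = 16+13 = 29
ES_I = max(EF_A=12, EF_F=17) = 17; EF_I = 17+7 = 24
ES_J = max(EF_C=28, EF_E=19, EF_F=17, EF_G=20, EF_H=29, EF_I=24) = 29; EF_J = 29+6 = 35
Expected project duration μ = 35 hours. Critical path: B → D → H → J.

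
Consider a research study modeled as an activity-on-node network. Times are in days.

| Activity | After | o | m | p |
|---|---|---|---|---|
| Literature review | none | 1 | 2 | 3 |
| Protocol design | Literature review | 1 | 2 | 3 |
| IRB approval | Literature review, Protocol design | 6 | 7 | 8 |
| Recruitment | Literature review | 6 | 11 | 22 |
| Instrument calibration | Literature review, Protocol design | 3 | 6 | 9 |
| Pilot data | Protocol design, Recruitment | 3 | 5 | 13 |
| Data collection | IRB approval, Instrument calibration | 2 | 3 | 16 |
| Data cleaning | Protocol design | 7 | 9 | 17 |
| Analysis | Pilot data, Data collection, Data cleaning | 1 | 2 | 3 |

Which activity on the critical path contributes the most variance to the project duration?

Recruitment

te_Literature review = (1 + 4·2 + 3)/6 = 12/6 = 2; σ²_Literature review = ((3−1)/6)² = 0.111
te_Protocol design = (1 + 4·2 + 3)/6 = 12/6 = 2; σ²_Protocol design = ((3−1)/6)² = 0.111
te_IRB approval = (6 + 4·7 + 8)/6 = 42/6 = 7; σ²_IRB approval = ((8−6)/6)² = 0.111
te_Recruitment = (6 + 4·11 + 22)/6 = 72/6 = 12; σ²_Recruitment = ((22−6)/6)² = 7.111
te_Instrument calibration = (3 + 4·6 + 9)/6 = 36/6 = 6; σ²_Instrument calibration = ((9−3)/6)² = 1.000
te_Pilot data = (3 + 4·5 + 13)/6 = 36/6 = 6; σ²_Pilot data = ((13−3)/6)² = 2.778
te_Data collection = (2 + 4·3 + 16)/6 = 30/6 = 5; σ²_Data collection = ((16−2)/6)² = 5.444
te_Data cleaning = (7 + 4·9 + 17)/6 = 60/6 = 10; σ²_Data cleaning = ((17−7)/6)² = 2.778
te_Analysis = (1 + 4·2 + 3)/6 = 12/6 = 2; σ²_Analysis = ((3−1)/6)² = 0.111

Forward pass:
ES_Literature review = 0; EF_Literature review = 2
ES_Protocol design = 2; EF_Protocol design = 2+2 = 4
ES_IRB approval = max(EF_Literature review=2, EF_Protocol design=4) = 4; EF_IRB approval = 4+7 = 11
ES_Recruitment = 2; EF_Recruitment = 2+12 = 14
ES_Instrument calibration = max(EF_Literature review=2, EF_Protocol design=4) = 4; EF_Instrument calibration = 4+6 = 10
ES_Pilot data = max(EF_Protocol design=4, EF_Recruitment=14) = 14; EF_Pilot data = 14+6 = 20
ES_Data collection = max(EF_IRB approval=11, EF_Instrument calibration=10) = 11; EF_Data collection = 11+5 = 16
ES_Data cleaning = 4; EF_Data cleaning = 4+10 = 14
ES_Analysis = max(EF_Pilot data=20, EF_Data collection=16, EF_Data cleaning=14) = 20; EF_Analysis = 20+2 = 22
Expected project duration μ = 22 days. Critical path: Literature review → Recruitment → Pilot data → Analysis.

Variances on critical path: σ²_Literature review=0.111, σ²_Recruitment=7.111, σ²_Pilot data=2.778, σ²_Analysis=0.111.
Largest is σ²_Recruitment = 7.111.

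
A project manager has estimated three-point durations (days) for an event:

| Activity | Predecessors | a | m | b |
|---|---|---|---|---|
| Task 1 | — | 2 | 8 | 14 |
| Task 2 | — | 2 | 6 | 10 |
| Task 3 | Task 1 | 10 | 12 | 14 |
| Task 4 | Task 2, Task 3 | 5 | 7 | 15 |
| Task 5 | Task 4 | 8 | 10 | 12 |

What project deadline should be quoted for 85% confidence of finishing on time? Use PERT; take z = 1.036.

te_Task 1 = (2 + 4·8 + 14)/6 = 48/6 = 8; σ²_Task 1 = ((14−2)/6)² = 4.000
te_Task 2 = (2 + 4·6 + 10)/6 = 36/6 = 6; σ²_Task 2 = ((10−2)/6)² = 1.778
te_Task 3 = (10 + 4·12 + 14)/6 = 72/6 = 12; σ²_Task 3 = ((14−10)/6)² = 0.444
te_Task 4 = (5 + 4·7 + 15)/6 = 48/6 = 8; σ²_Task 4 = ((15−5)/6)² = 2.778
te_Task 5 = (8 + 4·10 + 12)/6 = 60/6 = 10; σ²_Task 5 = ((12−8)/6)² = 0.444

Forward pass:
ES_Task 1 = 0; EF_Task 1 = 8
ES_Task 2 = 0; EF_Task 2 = 6
ES_Task 3 = 8; EF_Task 3 = 8+12 = 20
ES_Task 4 = max(EF_Task 2=6, EF_Task 3=20) = 20; EF_Task 4 = 20+8 = 28
ES_Task 5 = 28; EF_Task 5 = 28+10 = 38
Expected project duration μ = 38 days. Critical path: Task 1 → Task 3 → Task 4 → Task 5.

Variance along critical path = 4.000 + 0.444 + 2.778 + 0.444 = 7.667; σ = 2.769 days.
D = μ + z·σ = 38 + 1.036·2.769 = 40.9 days

40.9 days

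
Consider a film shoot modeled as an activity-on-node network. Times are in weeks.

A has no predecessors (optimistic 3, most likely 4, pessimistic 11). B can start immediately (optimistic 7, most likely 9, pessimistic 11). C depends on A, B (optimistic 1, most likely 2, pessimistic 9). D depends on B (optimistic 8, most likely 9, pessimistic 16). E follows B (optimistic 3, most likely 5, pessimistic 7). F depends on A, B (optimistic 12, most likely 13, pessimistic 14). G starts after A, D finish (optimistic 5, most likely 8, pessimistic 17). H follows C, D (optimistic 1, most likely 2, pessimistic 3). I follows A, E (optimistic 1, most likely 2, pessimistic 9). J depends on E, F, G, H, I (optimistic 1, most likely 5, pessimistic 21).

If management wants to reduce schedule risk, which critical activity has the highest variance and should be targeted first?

te_A = (3 + 4·4 + 11)/6 = 30/6 = 5; σ²_A = ((11−3)/6)² = 1.778
te_B = (7 + 4·9 + 11)/6 = 54/6 = 9; σ²_B = ((11−7)/6)² = 0.444
te_C = (1 + 4·2 + 9)/6 = 18/6 = 3; σ²_C = ((9−1)/6)² = 1.778
te_D = (8 + 4·9 + 16)/6 = 60/6 = 10; σ²_D = ((16−8)/6)² = 1.778
te_E = (3 + 4·5 + 7)/6 = 30/6 = 5; σ²_E = ((7−3)/6)² = 0.444
te_F = (12 + 4·13 + 14)/6 = 78/6 = 13; σ²_F = ((14−12)/6)² = 0.111
te_G = (5 + 4·8 + 17)/6 = 54/6 = 9; σ²_G = ((17−5)/6)² = 4.000
te_H = (1 + 4·2 + 3)/6 = 12/6 = 2; σ²_H = ((3−1)/6)² = 0.111
te_I = (1 + 4·2 + 9)/6 = 18/6 = 3; σ²_I = ((9−1)/6)² = 1.778
te_J = (1 + 4·5 + 21)/6 = 42/6 = 7; σ²_J = ((21−1)/6)² = 11.111

Forward pass:
ES_A = 0; EF_A = 5
ES_B = 0; EF_B = 9
ES_C = max(EF_A=5, EF_B=9) = 9; EF_C = 9+3 = 12
ES_D = 9; EF_D = 9+10 = 19
ES_E = 9; EF_E = 9+5 = 14
ES_F = max(EF_A=5, EF_B=9) = 9; EF_F = 9+13 = 22
ES_G = max(EF_A=5, EF_D=19) = 19; EF_G = 19+9 = 28
ES_H = max(EF_C=12, EF_D=19) = 19; EF_H = 19+2 = 21
ES_I = max(EF_A=5, EF_E=14) = 14; EF_I = 14+3 = 17
ES_J = max(EF_E=14, EF_F=22, EF_G=28, EF_H=21, EF_I=17) = 28; EF_J = 28+7 = 35
Expected project duration μ = 35 weeks. Critical path: B → D → G → J.

Variances on critical path: σ²_B=0.444, σ²_D=1.778, σ²_G=4.000, σ²_J=11.111.
Largest is σ²_J = 11.111.

J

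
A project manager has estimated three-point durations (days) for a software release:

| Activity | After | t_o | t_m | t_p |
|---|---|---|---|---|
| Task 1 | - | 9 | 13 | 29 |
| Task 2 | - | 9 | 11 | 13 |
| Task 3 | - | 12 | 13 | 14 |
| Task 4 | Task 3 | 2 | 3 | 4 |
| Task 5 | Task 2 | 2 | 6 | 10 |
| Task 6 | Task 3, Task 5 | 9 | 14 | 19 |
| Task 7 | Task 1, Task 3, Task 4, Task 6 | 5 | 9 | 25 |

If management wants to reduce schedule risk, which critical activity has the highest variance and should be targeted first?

Task 7

te_Task 1 = (9 + 4·13 + 29)/6 = 90/6 = 15; σ²_Task 1 = ((29−9)/6)² = 11.111
te_Task 2 = (9 + 4·11 + 13)/6 = 66/6 = 11; σ²_Task 2 = ((13−9)/6)² = 0.444
te_Task 3 = (12 + 4·13 + 14)/6 = 78/6 = 13; σ²_Task 3 = ((14−12)/6)² = 0.111
te_Task 4 = (2 + 4·3 + 4)/6 = 18/6 = 3; σ²_Task 4 = ((4−2)/6)² = 0.111
te_Task 5 = (2 + 4·6 + 10)/6 = 36/6 = 6; σ²_Task 5 = ((10−2)/6)² = 1.778
te_Task 6 = (9 + 4·14 + 19)/6 = 84/6 = 14; σ²_Task 6 = ((19−9)/6)² = 2.778
te_Task 7 = (5 + 4·9 + 25)/6 = 66/6 = 11; σ²_Task 7 = ((25−5)/6)² = 11.111

Forward pass:
ES_Task 1 = 0; EF_Task 1 = 15
ES_Task 2 = 0; EF_Task 2 = 11
ES_Task 3 = 0; EF_Task 3 = 13
ES_Task 4 = 13; EF_Task 4 = 13+3 = 16
ES_Task 5 = 11; EF_Task 5 = 11+6 = 17
ES_Task 6 = max(EF_Task 3=13, EF_Task 5=17) = 17; EF_Task 6 = 17+14 = 31
ES_Task 7 = max(EF_Task 1=15, EF_Task 3=13, EF_Task 4=16, EF_Task 6=31) = 31; EF_Task 7 = 31+11 = 42
Expected project duration μ = 42 days. Critical path: Task 2 → Task 5 → Task 6 → Task 7.

Variances on critical path: σ²_Task 2=0.444, σ²_Task 5=1.778, σ²_Task 6=2.778, σ²_Task 7=11.111.
Largest is σ²_Task 7 = 11.111.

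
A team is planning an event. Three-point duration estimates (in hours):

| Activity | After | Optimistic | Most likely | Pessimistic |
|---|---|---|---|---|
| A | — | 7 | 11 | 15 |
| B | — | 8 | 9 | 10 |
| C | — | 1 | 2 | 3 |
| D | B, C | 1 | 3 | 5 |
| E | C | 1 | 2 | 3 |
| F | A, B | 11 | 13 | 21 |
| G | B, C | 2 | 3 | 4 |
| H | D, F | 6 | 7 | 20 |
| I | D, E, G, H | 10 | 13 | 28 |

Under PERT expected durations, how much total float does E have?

te_A = (7 + 4·11 + 15)/6 = 66/6 = 11
te_B = (8 + 4·9 + 10)/6 = 54/6 = 9
te_C = (1 + 4·2 + 3)/6 = 12/6 = 2
te_D = (1 + 4·3 + 5)/6 = 18/6 = 3
te_E = (1 + 4·2 + 3)/6 = 12/6 = 2
te_F = (11 + 4·13 + 21)/6 = 84/6 = 14
te_G = (2 + 4·3 + 4)/6 = 18/6 = 3
te_H = (6 + 4·7 + 20)/6 = 54/6 = 9
te_I = (10 + 4·13 + 28)/6 = 90/6 = 15

Forward pass:
ES_A = 0; EF_A = 11
ES_B = 0; EF_B = 9
ES_C = 0; EF_C = 2
ES_D = max(EF_B=9, EF_C=2) = 9; EF_D = 9+3 = 12
ES_E = 2; EF_E = 2+2 = 4
ES_F = max(EF_A=11, EF_B=9) = 11; EF_F = 11+14 = 25
ES_G = max(EF_B=9, EF_C=2) = 9; EF_G = 9+3 = 12
ES_H = max(EF_D=12, EF_F=25) = 25; EF_H = 25+9 = 34
ES_I = max(EF_D=12, EF_E=4, EF_G=12, EF_H=34) = 34; EF_I = 34+15 = 49
Expected project duration μ = 49 hours. Critical path: A → F → H → I.

Backward pass:
LF_I = 49; LS_I = 49−15 = 34
LF_H = LS_I = 34; LS_H = 34−9 = 25
LF_G = LS_I = 34; LS_G = 34−3 = 31
LF_F = LS_H = 25; LS_F = 25−14 = 11
LF_E = LS_I = 34; LS_E = 34−2 = 32
LF_D = min(LS_H=25, LS_I=34) = 25; LS_D = 25−3 = 22
LF_C = min(LS_D=22, LS_E=32, LS_G=31) = 22; LS_C = 22−2 = 20
LF_B = min(LS_D=22, LS_F=11, LS_G=31) = 11; LS_B = 11−9 = 2
LF_A = LS_F = 11; LS_A = 11−11 = 0
Slack_E = LS_E − ES_E = 32 − 2 = 30

30 hours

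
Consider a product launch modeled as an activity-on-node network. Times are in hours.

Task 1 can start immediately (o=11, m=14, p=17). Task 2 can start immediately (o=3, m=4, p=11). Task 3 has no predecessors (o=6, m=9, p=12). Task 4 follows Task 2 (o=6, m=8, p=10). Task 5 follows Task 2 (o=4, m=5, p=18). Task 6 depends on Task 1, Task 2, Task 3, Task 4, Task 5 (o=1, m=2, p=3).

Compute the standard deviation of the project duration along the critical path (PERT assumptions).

1.05 hours

te_Task 1 = (11 + 4·14 + 17)/6 = 84/6 = 14; σ²_Task 1 = ((17−11)/6)² = 1.000
te_Task 2 = (3 + 4·4 + 11)/6 = 30/6 = 5; σ²_Task 2 = ((11−3)/6)² = 1.778
te_Task 3 = (6 + 4·9 + 12)/6 = 54/6 = 9; σ²_Task 3 = ((12−6)/6)² = 1.000
te_Task 4 = (6 + 4·8 + 10)/6 = 48/6 = 8; σ²_Task 4 = ((10−6)/6)² = 0.444
te_Task 5 = (4 + 4·5 + 18)/6 = 42/6 = 7; σ²_Task 5 = ((18−4)/6)² = 5.444
te_Task 6 = (1 + 4·2 + 3)/6 = 12/6 = 2; σ²_Task 6 = ((3−1)/6)² = 0.111

Forward pass:
ES_Task 1 = 0; EF_Task 1 = 14
ES_Task 2 = 0; EF_Task 2 = 5
ES_Task 3 = 0; EF_Task 3 = 9
ES_Task 4 = 5; EF_Task 4 = 5+8 = 13
ES_Task 5 = 5; EF_Task 5 = 5+7 = 12
ES_Task 6 = max(EF_Task 1=14, EF_Task 2=5, EF_Task 3=9, EF_Task 4=13, EF_Task 5=12) = 14; EF_Task 6 = 14+2 = 16
Expected project duration μ = 16 hours. Critical path: Task 1 → Task 6.

Variance along critical path = 1.000 + 0.111 = 1.111
σ = √1.111 = 1.054 hours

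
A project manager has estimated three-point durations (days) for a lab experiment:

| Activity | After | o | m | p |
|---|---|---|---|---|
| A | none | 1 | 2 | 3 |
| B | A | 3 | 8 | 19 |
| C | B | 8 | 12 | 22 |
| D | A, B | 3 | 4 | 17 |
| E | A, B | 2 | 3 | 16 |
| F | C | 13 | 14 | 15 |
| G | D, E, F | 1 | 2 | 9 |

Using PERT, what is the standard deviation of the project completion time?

te_A = (1 + 4·2 + 3)/6 = 12/6 = 2; σ²_A = ((3−1)/6)² = 0.111
te_B = (3 + 4·8 + 19)/6 = 54/6 = 9; σ²_B = ((19−3)/6)² = 7.111
te_C = (8 + 4·12 + 22)/6 = 78/6 = 13; σ²_C = ((22−8)/6)² = 5.444
te_D = (3 + 4·4 + 17)/6 = 36/6 = 6; σ²_D = ((17−3)/6)² = 5.444
te_E = (2 + 4·3 + 16)/6 = 30/6 = 5; σ²_E = ((16−2)/6)² = 5.444
te_F = (13 + 4·14 + 15)/6 = 84/6 = 14; σ²_F = ((15−13)/6)² = 0.111
te_G = (1 + 4·2 + 9)/6 = 18/6 = 3; σ²_G = ((9−1)/6)² = 1.778

Forward pass:
ES_A = 0; EF_A = 2
ES_B = 2; EF_B = 2+9 = 11
ES_C = 11; EF_C = 11+13 = 24
ES_D = max(EF_A=2, EF_B=11) = 11; EF_D = 11+6 = 17
ES_E = max(EF_A=2, EF_B=11) = 11; EF_E = 11+5 = 16
ES_F = 24; EF_F = 24+14 = 38
ES_G = max(EF_D=17, EF_E=16, EF_F=38) = 38; EF_G = 38+3 = 41
Expected project duration μ = 41 days. Critical path: A → B → C → F → G.

Variance along critical path = 0.111 + 7.111 + 5.444 + 0.111 + 1.778 = 14.556
σ = √14.556 = 3.815 days

3.82 days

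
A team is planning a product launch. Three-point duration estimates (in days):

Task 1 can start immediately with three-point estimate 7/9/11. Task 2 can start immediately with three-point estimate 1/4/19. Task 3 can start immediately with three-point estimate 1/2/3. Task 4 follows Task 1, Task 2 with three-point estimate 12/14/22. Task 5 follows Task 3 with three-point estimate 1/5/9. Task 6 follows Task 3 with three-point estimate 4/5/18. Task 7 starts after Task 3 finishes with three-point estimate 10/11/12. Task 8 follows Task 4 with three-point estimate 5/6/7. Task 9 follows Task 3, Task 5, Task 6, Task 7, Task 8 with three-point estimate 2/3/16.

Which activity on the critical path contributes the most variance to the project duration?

Task 9

te_Task 1 = (7 + 4·9 + 11)/6 = 54/6 = 9; σ²_Task 1 = ((11−7)/6)² = 0.444
te_Task 2 = (1 + 4·4 + 19)/6 = 36/6 = 6; σ²_Task 2 = ((19−1)/6)² = 9.000
te_Task 3 = (1 + 4·2 + 3)/6 = 12/6 = 2; σ²_Task 3 = ((3−1)/6)² = 0.111
te_Task 4 = (12 + 4·14 + 22)/6 = 90/6 = 15; σ²_Task 4 = ((22−12)/6)² = 2.778
te_Task 5 = (1 + 4·5 + 9)/6 = 30/6 = 5; σ²_Task 5 = ((9−1)/6)² = 1.778
te_Task 6 = (4 + 4·5 + 18)/6 = 42/6 = 7; σ²_Task 6 = ((18−4)/6)² = 5.444
te_Task 7 = (10 + 4·11 + 12)/6 = 66/6 = 11; σ²_Task 7 = ((12−10)/6)² = 0.111
te_Task 8 = (5 + 4·6 + 7)/6 = 36/6 = 6; σ²_Task 8 = ((7−5)/6)² = 0.111
te_Task 9 = (2 + 4·3 + 16)/6 = 30/6 = 5; σ²_Task 9 = ((16−2)/6)² = 5.444

Forward pass:
ES_Task 1 = 0; EF_Task 1 = 9
ES_Task 2 = 0; EF_Task 2 = 6
ES_Task 3 = 0; EF_Task 3 = 2
ES_Task 4 = max(EF_Task 1=9, EF_Task 2=6) = 9; EF_Task 4 = 9+15 = 24
ES_Task 5 = 2; EF_Task 5 = 2+5 = 7
ES_Task 6 = 2; EF_Task 6 = 2+7 = 9
ES_Task 7 = 2; EF_Task 7 = 2+11 = 13
ES_Task 8 = 24; EF_Task 8 = 24+6 = 30
ES_Task 9 = max(EF_Task 3=2, EF_Task 5=7, EF_Task 6=9, EF_Task 7=13, EF_Task 8=30) = 30; EF_Task 9 = 30+5 = 35
Expected project duration μ = 35 days. Critical path: Task 1 → Task 4 → Task 8 → Task 9.

Variances on critical path: σ²_Task 1=0.444, σ²_Task 4=2.778, σ²_Task 8=0.111, σ²_Task 9=5.444.
Largest is σ²_Task 9 = 5.444.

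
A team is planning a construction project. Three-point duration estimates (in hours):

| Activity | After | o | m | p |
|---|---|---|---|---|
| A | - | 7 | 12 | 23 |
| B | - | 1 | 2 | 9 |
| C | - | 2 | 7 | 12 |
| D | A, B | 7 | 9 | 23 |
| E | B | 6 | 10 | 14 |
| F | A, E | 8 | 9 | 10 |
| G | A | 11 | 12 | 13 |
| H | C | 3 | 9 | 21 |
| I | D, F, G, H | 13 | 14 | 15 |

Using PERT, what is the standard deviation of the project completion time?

te_A = (7 + 4·12 + 23)/6 = 78/6 = 13; σ²_A = ((23−7)/6)² = 7.111
te_B = (1 + 4·2 + 9)/6 = 18/6 = 3; σ²_B = ((9−1)/6)² = 1.778
te_C = (2 + 4·7 + 12)/6 = 42/6 = 7; σ²_C = ((12−2)/6)² = 2.778
te_D = (7 + 4·9 + 23)/6 = 66/6 = 11; σ²_D = ((23−7)/6)² = 7.111
te_E = (6 + 4·10 + 14)/6 = 60/6 = 10; σ²_E = ((14−6)/6)² = 1.778
te_F = (8 + 4·9 + 10)/6 = 54/6 = 9; σ²_F = ((10−8)/6)² = 0.111
te_G = (11 + 4·12 + 13)/6 = 72/6 = 12; σ²_G = ((13−11)/6)² = 0.111
te_H = (3 + 4·9 + 21)/6 = 60/6 = 10; σ²_H = ((21−3)/6)² = 9.000
te_I = (13 + 4·14 + 15)/6 = 84/6 = 14; σ²_I = ((15−13)/6)² = 0.111

Forward pass:
ES_A = 0; EF_A = 13
ES_B = 0; EF_B = 3
ES_C = 0; EF_C = 7
ES_D = max(EF_A=13, EF_B=3) = 13; EF_D = 13+11 = 24
ES_E = 3; EF_E = 3+10 = 13
ES_F = max(EF_A=13, EF_E=13) = 13; EF_F = 13+9 = 22
ES_G = 13; EF_G = 13+12 = 25
ES_H = 7; EF_H = 7+10 = 17
ES_I = max(EF_D=24, EF_F=22, EF_G=25, EF_H=17) = 25; EF_I = 25+14 = 39
Expected project duration μ = 39 hours. Critical path: A → G → I.

Variance along critical path = 7.111 + 0.111 + 0.111 = 7.333
σ = √7.333 = 2.708 hours

2.71 hours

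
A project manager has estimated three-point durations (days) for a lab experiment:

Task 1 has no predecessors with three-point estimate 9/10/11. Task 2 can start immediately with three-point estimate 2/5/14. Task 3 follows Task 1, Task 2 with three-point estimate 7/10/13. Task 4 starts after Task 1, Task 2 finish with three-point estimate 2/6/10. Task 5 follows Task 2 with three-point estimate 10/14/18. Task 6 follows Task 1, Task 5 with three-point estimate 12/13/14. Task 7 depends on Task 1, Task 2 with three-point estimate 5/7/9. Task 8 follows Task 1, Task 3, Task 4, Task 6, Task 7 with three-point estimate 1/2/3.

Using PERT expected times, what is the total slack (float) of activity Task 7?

te_Task 1 = (9 + 4·10 + 11)/6 = 60/6 = 10
te_Task 2 = (2 + 4·5 + 14)/6 = 36/6 = 6
te_Task 3 = (7 + 4·10 + 13)/6 = 60/6 = 10
te_Task 4 = (2 + 4·6 + 10)/6 = 36/6 = 6
te_Task 5 = (10 + 4·14 + 18)/6 = 84/6 = 14
te_Task 6 = (12 + 4·13 + 14)/6 = 78/6 = 13
te_Task 7 = (5 + 4·7 + 9)/6 = 42/6 = 7
te_Task 8 = (1 + 4·2 + 3)/6 = 12/6 = 2

Forward pass:
ES_Task 1 = 0; EF_Task 1 = 10
ES_Task 2 = 0; EF_Task 2 = 6
ES_Task 3 = max(EF_Task 1=10, EF_Task 2=6) = 10; EF_Task 3 = 10+10 = 20
ES_Task 4 = max(EF_Task 1=10, EF_Task 2=6) = 10; EF_Task 4 = 10+6 = 16
ES_Task 5 = 6; EF_Task 5 = 6+14 = 20
ES_Task 6 = max(EF_Task 1=10, EF_Task 5=20) = 20; EF_Task 6 = 20+13 = 33
ES_Task 7 = max(EF_Task 1=10, EF_Task 2=6) = 10; EF_Task 7 = 10+7 = 17
ES_Task 8 = max(EF_Task 1=10, EF_Task 3=20, EF_Task 4=16, EF_Task 6=33, EF_Task 7=17) = 33; EF_Task 8 = 33+2 = 35
Expected project duration μ = 35 days. Critical path: Task 2 → Task 5 → Task 6 → Task 8.

Backward pass:
LF_Task 8 = 35; LS_Task 8 = 35−2 = 33
LF_Task 7 = LS_Task 8 = 33; LS_Task 7 = 33−7 = 26
LF_Task 6 = LS_Task 8 = 33; LS_Task 6 = 33−13 = 20
LF_Task 5 = LS_Task 6 = 20; LS_Task 5 = 20−14 = 6
LF_Task 4 = LS_Task 8 = 33; LS_Task 4 = 33−6 = 27
LF_Task 3 = LS_Task 8 = 33; LS_Task 3 = 33−10 = 23
LF_Task 2 = min(LS_Task 3=23, LS_Task 4=27, LS_Task 5=6, LS_Task 7=26) = 6; LS_Task 2 = 6−6 = 0
LF_Task 1 = min(LS_Task 3=23, LS_Task 4=27, LS_Task 6=20, LS_Task 7=26, LS_Task 8=33) = 20; LS_Task 1 = 20−10 = 10
Slack_Task 7 = LS_Task 7 − ES_Task 7 = 26 − 10 = 16

16 days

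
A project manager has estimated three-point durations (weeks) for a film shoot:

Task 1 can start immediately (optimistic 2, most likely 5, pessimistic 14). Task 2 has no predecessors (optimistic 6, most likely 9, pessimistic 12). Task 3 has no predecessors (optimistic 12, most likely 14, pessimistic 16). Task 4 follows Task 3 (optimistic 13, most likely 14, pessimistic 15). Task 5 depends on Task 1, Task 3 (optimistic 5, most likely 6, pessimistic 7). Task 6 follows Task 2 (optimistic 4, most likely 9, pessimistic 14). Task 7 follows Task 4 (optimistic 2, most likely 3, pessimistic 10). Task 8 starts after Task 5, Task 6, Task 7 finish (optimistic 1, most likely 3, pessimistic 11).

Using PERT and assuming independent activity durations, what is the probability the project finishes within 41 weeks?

0.987

te_Task 1 = (2 + 4·5 + 14)/6 = 36/6 = 6; σ²_Task 1 = ((14−2)/6)² = 4.000
te_Task 2 = (6 + 4·9 + 12)/6 = 54/6 = 9; σ²_Task 2 = ((12−6)/6)² = 1.000
te_Task 3 = (12 + 4·14 + 16)/6 = 84/6 = 14; σ²_Task 3 = ((16−12)/6)² = 0.444
te_Task 4 = (13 + 4·14 + 15)/6 = 84/6 = 14; σ²_Task 4 = ((15−13)/6)² = 0.111
te_Task 5 = (5 + 4·6 + 7)/6 = 36/6 = 6; σ²_Task 5 = ((7−5)/6)² = 0.111
te_Task 6 = (4 + 4·9 + 14)/6 = 54/6 = 9; σ²_Task 6 = ((14−4)/6)² = 2.778
te_Task 7 = (2 + 4·3 + 10)/6 = 24/6 = 4; σ²_Task 7 = ((10−2)/6)² = 1.778
te_Task 8 = (1 + 4·3 + 11)/6 = 24/6 = 4; σ²_Task 8 = ((11−1)/6)² = 2.778

Forward pass:
ES_Task 1 = 0; EF_Task 1 = 6
ES_Task 2 = 0; EF_Task 2 = 9
ES_Task 3 = 0; EF_Task 3 = 14
ES_Task 4 = 14; EF_Task 4 = 14+14 = 28
ES_Task 5 = max(EF_Task 1=6, EF_Task 3=14) = 14; EF_Task 5 = 14+6 = 20
ES_Task 6 = 9; EF_Task 6 = 9+9 = 18
ES_Task 7 = 28; EF_Task 7 = 28+4 = 32
ES_Task 8 = max(EF_Task 5=20, EF_Task 6=18, EF_Task 7=32) = 32; EF_Task 8 = 32+4 = 36
Expected project duration μ = 36 weeks. Critical path: Task 3 → Task 4 → Task 7 → Task 8.

Variance along critical path = 0.444 + 0.111 + 1.778 + 2.778 = 5.111; σ = √5.111 = 2.261 weeks.
Z = (41 − 36) / 2.261 = 2.212
P(T ≤ 41) = Φ(2.212) ≈ 0.987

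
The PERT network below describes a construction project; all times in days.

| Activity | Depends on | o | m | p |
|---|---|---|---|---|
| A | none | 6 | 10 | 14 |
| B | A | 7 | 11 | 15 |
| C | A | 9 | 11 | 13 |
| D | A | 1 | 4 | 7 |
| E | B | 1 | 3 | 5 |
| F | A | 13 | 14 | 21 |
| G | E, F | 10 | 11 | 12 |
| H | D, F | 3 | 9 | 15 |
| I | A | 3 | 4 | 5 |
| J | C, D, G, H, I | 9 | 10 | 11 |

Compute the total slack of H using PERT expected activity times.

2 days

te_A = (6 + 4·10 + 14)/6 = 60/6 = 10
te_B = (7 + 4·11 + 15)/6 = 66/6 = 11
te_C = (9 + 4·11 + 13)/6 = 66/6 = 11
te_D = (1 + 4·4 + 7)/6 = 24/6 = 4
te_E = (1 + 4·3 + 5)/6 = 18/6 = 3
te_F = (13 + 4·14 + 21)/6 = 90/6 = 15
te_G = (10 + 4·11 + 12)/6 = 66/6 = 11
te_H = (3 + 4·9 + 15)/6 = 54/6 = 9
te_I = (3 + 4·4 + 5)/6 = 24/6 = 4
te_J = (9 + 4·10 + 11)/6 = 60/6 = 10

Forward pass:
ES_A = 0; EF_A = 10
ES_B = 10; EF_B = 10+11 = 21
ES_C = 10; EF_C = 10+11 = 21
ES_D = 10; EF_D = 10+4 = 14
ES_E = 21; EF_E = 21+3 = 24
ES_F = 10; EF_F = 10+15 = 25
ES_G = max(EF_E=24, EF_F=25) = 25; EF_G = 25+11 = 36
ES_H = max(EF_D=14, EF_F=25) = 25; EF_H = 25+9 = 34
ES_I = 10; EF_I = 10+4 = 14
ES_J = max(EF_C=21, EF_D=14, EF_G=36, EF_H=34, EF_I=14) = 36; EF_J = 36+10 = 46
Expected project duration μ = 46 days. Critical path: A → F → G → J.

Backward pass:
LF_J = 46; LS_J = 46−10 = 36
LF_I = LS_J = 36; LS_I = 36−4 = 32
LF_H = LS_J = 36; LS_H = 36−9 = 27
LF_G = LS_J = 36; LS_G = 36−11 = 25
LF_F = min(LS_G=25, LS_H=27) = 25; LS_F = 25−15 = 10
LF_E = LS_G = 25; LS_E = 25−3 = 22
LF_D = min(LS_H=27, LS_J=36) = 27; LS_D = 27−4 = 23
LF_C = LS_J = 36; LS_C = 36−11 = 25
LF_B = LS_E = 22; LS_B = 22−11 = 11
LF_A = min(LS_B=11, LS_C=25, LS_D=23, LS_F=10, LS_I=32) = 10; LS_A = 10−10 = 0
Slack_H = LS_H − ES_H = 27 − 25 = 2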